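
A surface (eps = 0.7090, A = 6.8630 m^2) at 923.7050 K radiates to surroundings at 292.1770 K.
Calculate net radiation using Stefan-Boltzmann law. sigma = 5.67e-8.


T^4 = 7.2800e+11
Tsurr^4 = 7.2876e+09
Q = 0.7090 * 5.67e-8 * 6.8630 * 7.2072e+11 = 198841.5355 W

198841.5355 W


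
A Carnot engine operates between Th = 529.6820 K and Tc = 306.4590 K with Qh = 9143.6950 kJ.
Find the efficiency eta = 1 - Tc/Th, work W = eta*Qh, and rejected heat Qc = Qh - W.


eta = 1 - 306.4590/529.6820 = 0.4214
W = 0.4214 * 9143.6950 = 3853.4121 kJ
Qc = 9143.6950 - 3853.4121 = 5290.2829 kJ

eta = 42.1428%, W = 3853.4121 kJ, Qc = 5290.2829 kJ


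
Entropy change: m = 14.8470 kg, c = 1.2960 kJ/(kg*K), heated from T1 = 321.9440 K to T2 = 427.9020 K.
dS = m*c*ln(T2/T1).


T2/T1 = 1.3291
ln(T2/T1) = 0.2845
dS = 14.8470 * 1.2960 * 0.2845 = 5.4746 kJ/K

5.4746 kJ/K


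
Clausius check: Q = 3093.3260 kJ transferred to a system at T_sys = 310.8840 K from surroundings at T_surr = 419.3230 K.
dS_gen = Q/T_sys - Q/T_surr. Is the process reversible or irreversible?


dS_sys = 3093.3260/310.8840 = 9.9501 kJ/K
dS_surr = -3093.3260/419.3230 = -7.3770 kJ/K
dS_gen = 9.9501 - 7.3770 = 2.5731 kJ/K (irreversible)

dS_gen = 2.5731 kJ/K, irreversible


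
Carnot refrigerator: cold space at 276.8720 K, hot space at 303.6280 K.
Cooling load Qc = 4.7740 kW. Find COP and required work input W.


COP = 276.8720 / 26.7560 = 10.3480
W = 4.7740 / 10.3480 = 0.4613 kW

COP = 10.3480, W = 0.4613 kW


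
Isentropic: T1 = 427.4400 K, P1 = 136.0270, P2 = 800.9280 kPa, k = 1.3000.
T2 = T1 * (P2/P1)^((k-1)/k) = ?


(k-1)/k = 0.2308
(P2/P1)^exp = 1.5055
T2 = 427.4400 * 1.5055 = 643.5172 K

643.5172 K


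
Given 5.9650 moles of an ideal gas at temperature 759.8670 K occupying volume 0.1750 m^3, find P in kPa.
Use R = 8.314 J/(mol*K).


P = nRT/V = 5.9650 * 8.314 * 759.8670 / 0.1750
= 37684.0917 / 0.1750 = 215337.6670 Pa = 215.3377 kPa

215.3377 kPa


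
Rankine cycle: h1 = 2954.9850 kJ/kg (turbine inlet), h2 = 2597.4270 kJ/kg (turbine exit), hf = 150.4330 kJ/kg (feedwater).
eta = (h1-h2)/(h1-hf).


W = 357.5580 kJ/kg
Q_in = 2804.5520 kJ/kg
eta = 0.1275 = 12.7492%

eta = 12.7492%


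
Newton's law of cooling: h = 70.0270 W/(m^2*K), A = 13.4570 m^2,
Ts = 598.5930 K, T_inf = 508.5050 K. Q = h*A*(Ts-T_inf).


dT = 90.0880 K
Q = 70.0270 * 13.4570 * 90.0880 = 84894.7276 W

84894.7276 W


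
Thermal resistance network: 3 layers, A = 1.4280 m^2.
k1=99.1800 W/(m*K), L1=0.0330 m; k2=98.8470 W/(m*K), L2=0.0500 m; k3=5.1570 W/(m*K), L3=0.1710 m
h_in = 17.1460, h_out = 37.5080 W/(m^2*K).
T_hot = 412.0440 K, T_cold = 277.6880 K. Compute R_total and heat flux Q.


R_conv_in = 1/(17.1460*1.4280) = 0.0408
R_1 = 0.0330/(99.1800*1.4280) = 0.0002
R_2 = 0.0500/(98.8470*1.4280) = 0.0004
R_3 = 0.1710/(5.1570*1.4280) = 0.0232
R_conv_out = 1/(37.5080*1.4280) = 0.0187
R_total = 0.0833 K/W
Q = 134.3560 / 0.0833 = 1612.5295 W

R_total = 0.0833 K/W, Q = 1612.5295 W


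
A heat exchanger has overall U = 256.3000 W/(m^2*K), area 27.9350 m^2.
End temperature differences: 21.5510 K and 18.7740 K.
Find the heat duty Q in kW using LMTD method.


LMTD = 20.1306 K
Q = 256.3000 * 27.9350 * 20.1306 = 144129.7744 W = 144.1298 kW

144.1298 kW


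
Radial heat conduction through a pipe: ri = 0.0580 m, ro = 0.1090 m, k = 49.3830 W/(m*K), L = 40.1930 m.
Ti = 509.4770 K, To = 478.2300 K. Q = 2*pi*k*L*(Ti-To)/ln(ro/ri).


dT = 31.2470 K
ln(ro/ri) = 0.6309
Q = 2*pi*49.3830*40.1930*31.2470 / 0.6309 = 617663.8833 W

617663.8833 W


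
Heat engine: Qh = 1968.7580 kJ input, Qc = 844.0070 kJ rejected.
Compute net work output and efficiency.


W = 1968.7580 - 844.0070 = 1124.7510 kJ
eta = 1124.7510 / 1968.7580 = 0.5713 = 57.1300%

W = 1124.7510 kJ, eta = 57.1300%


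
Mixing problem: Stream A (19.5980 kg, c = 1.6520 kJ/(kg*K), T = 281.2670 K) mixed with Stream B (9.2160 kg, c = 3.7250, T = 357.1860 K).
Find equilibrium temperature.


num = 21368.3236
den = 66.7055
Tf = 320.3383 K

320.3383 K


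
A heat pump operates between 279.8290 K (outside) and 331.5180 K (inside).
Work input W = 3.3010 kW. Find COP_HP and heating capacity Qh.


COP = 331.5180 / 51.6890 = 6.4137
Qh = 6.4137 * 3.3010 = 21.1716 kW

COP = 6.4137, Qh = 21.1716 kW


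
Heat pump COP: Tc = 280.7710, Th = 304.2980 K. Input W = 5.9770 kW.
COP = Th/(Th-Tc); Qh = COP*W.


COP = 304.2980 / 23.5270 = 12.9340
Qh = 12.9340 * 5.9770 = 77.3065 kW

COP = 12.9340, Qh = 77.3065 kW


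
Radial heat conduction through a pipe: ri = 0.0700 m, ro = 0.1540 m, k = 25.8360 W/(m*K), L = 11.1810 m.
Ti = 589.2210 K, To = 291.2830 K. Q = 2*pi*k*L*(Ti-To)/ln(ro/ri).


dT = 297.9380 K
ln(ro/ri) = 0.7885
Q = 2*pi*25.8360*11.1810*297.9380 / 0.7885 = 685856.8462 W

685856.8462 W


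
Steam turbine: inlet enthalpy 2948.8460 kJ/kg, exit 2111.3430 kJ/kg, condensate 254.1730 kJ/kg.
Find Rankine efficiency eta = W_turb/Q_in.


W = 837.5030 kJ/kg
Q_in = 2694.6730 kJ/kg
eta = 0.3108 = 31.0799%

eta = 31.0799%


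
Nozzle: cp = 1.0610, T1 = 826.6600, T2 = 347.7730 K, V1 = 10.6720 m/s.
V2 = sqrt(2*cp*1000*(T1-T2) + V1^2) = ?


dT = 478.8870 K
2*cp*1000*dT = 1016198.2140
V1^2 = 113.8916
V2 = sqrt(1016312.1056) = 1008.1231 m/s

1008.1231 m/s


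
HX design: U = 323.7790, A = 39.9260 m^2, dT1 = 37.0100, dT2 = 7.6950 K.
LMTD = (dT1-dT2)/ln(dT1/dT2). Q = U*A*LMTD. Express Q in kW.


LMTD = 18.6646 K
Q = 323.7790 * 39.9260 * 18.6646 = 241281.4753 W = 241.2815 kW

241.2815 kW


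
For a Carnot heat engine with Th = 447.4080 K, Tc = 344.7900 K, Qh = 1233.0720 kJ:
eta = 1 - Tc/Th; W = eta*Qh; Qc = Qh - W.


eta = 1 - 344.7900/447.4080 = 0.2294
W = 0.2294 * 1233.0720 = 282.8188 kJ
Qc = 1233.0720 - 282.8188 = 950.2532 kJ

eta = 22.9361%, W = 282.8188 kJ, Qc = 950.2532 kJ


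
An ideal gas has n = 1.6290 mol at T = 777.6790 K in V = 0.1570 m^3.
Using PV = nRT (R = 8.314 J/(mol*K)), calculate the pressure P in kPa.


P = nRT/V = 1.6290 * 8.314 * 777.6790 / 0.1570
= 10532.5002 / 0.1570 = 67085.9886 Pa = 67.0860 kPa

67.0860 kPa


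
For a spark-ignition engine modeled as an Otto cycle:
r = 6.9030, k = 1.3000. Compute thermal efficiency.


r^(k-1) = 1.7853
eta = 1 - 1/1.7853 = 0.4399 = 43.9870%

43.9870%


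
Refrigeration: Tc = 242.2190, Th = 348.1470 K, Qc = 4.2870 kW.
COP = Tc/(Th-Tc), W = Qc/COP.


COP = 242.2190 / 105.9280 = 2.2866
W = 4.2870 / 2.2866 = 1.8748 kW

COP = 2.2866, W = 1.8748 kW


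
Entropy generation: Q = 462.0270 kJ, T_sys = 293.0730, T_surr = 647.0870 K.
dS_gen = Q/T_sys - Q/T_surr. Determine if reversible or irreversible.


dS_sys = 462.0270/293.0730 = 1.5765 kJ/K
dS_surr = -462.0270/647.0870 = -0.7140 kJ/K
dS_gen = 1.5765 - 0.7140 = 0.8625 kJ/K (irreversible)

dS_gen = 0.8625 kJ/K, irreversible


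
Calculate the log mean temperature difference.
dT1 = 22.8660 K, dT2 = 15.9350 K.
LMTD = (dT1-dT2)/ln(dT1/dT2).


dT1/dT2 = 1.4350
ln(dT1/dT2) = 0.3611
LMTD = 6.9310 / 0.3611 = 19.1924 K

19.1924 K


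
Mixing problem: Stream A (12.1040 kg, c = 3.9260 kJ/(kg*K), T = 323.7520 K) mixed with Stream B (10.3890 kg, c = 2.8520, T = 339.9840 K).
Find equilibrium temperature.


num = 25458.3249
den = 77.1497
Tf = 329.9859 K

329.9859 K


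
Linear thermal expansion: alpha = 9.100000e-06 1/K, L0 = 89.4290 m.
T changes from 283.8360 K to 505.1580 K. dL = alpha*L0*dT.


dT = 221.3220 K
dL = 9.100000e-06 * 89.4290 * 221.3220 = 0.180113 m
L_final = 89.609113 m

dL = 0.180113 m


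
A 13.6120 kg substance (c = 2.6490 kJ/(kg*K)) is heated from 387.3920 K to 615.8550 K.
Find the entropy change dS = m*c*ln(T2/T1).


T2/T1 = 1.5897
ln(T2/T1) = 0.4636
dS = 13.6120 * 2.6490 * 0.4636 = 16.7157 kJ/K

16.7157 kJ/K


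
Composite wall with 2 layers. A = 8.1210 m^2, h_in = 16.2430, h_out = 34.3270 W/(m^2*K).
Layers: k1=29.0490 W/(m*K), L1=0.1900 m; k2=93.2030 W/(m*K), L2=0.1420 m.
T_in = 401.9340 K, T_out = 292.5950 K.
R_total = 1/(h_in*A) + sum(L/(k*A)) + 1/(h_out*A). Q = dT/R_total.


R_conv_in = 1/(16.2430*8.1210) = 0.0076
R_1 = 0.1900/(29.0490*8.1210) = 0.0008
R_2 = 0.1420/(93.2030*8.1210) = 0.0002
R_conv_out = 1/(34.3270*8.1210) = 0.0036
R_total = 0.0122 K/W
Q = 109.3390 / 0.0122 = 8990.8348 W

R_total = 0.0122 K/W, Q = 8990.8348 W


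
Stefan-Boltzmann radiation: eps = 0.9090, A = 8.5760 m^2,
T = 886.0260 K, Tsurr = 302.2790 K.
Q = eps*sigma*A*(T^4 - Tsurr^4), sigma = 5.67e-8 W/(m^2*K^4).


T^4 = 6.1629e+11
Tsurr^4 = 8.3490e+09
Q = 0.9090 * 5.67e-8 * 8.5760 * 6.0794e+11 = 268716.2544 W

268716.2544 W


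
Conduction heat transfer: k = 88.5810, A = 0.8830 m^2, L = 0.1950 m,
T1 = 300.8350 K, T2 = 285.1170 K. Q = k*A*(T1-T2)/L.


dT = 15.7180 K
Q = 88.5810 * 0.8830 * 15.7180 / 0.1950 = 6304.6932 W

6304.6932 W


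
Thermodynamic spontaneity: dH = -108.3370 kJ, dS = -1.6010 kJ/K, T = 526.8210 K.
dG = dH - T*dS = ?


T*dS = 526.8210 * -1.6010 = -843.4404 kJ
dG = -108.3370 + 843.4404 = 735.1034 kJ (non-spontaneous)

dG = 735.1034 kJ, non-spontaneous


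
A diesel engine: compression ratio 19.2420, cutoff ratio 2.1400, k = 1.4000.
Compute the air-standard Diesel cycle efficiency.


r^(k-1) = 3.2636
rc^k = 2.9012
eta = 0.6350 = 63.4996%

63.4996%


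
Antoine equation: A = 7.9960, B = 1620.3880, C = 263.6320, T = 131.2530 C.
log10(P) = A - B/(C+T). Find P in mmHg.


C+T = 394.8850
B/(C+T) = 4.1034
log10(P) = 7.9960 - 4.1034 = 3.8926
P = 10^3.8926 = 7808.3132 mmHg

7808.3132 mmHg


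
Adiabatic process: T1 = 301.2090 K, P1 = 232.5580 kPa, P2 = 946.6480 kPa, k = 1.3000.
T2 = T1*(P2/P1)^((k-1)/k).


(k-1)/k = 0.2308
(P2/P1)^exp = 1.3826
T2 = 301.2090 * 1.3826 = 416.4454 K

416.4454 K


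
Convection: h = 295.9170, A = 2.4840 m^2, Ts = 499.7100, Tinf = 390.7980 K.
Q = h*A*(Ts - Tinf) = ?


dT = 108.9120 K
Q = 295.9170 * 2.4840 * 108.9120 = 80056.6182 W

80056.6182 W


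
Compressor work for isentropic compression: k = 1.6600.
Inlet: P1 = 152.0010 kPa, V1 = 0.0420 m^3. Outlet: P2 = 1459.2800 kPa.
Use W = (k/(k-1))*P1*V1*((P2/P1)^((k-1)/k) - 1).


(k-1)/k = 0.3976
(P2/P1)^exp = 2.4578
W = 2.5152 * 152.0010 * 0.0420 * (2.4578 - 1) = 23.4080 kJ

23.4080 kJ


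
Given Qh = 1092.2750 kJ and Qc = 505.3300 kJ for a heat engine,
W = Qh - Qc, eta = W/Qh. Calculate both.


W = 1092.2750 - 505.3300 = 586.9450 kJ
eta = 586.9450 / 1092.2750 = 0.5374 = 53.7360%

W = 586.9450 kJ, eta = 53.7360%


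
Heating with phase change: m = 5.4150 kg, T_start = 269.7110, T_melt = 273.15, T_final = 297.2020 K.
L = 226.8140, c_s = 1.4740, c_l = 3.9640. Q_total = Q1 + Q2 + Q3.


Q1 (sensible, solid) = 5.4150 * 1.4740 * 3.4390 = 27.4491 kJ
Q2 (latent) = 5.4150 * 226.8140 = 1228.1978 kJ
Q3 (sensible, liquid) = 5.4150 * 3.9640 * 24.0520 = 516.2776 kJ
Q_total = 1771.9245 kJ

1771.9245 kJ


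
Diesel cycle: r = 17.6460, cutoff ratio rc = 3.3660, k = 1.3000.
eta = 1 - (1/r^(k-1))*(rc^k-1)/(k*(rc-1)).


r^(k-1) = 2.3659
rc^k = 4.8445
eta = 0.4717 = 47.1692%

47.1692%


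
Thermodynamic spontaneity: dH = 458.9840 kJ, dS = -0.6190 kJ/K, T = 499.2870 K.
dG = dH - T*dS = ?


T*dS = 499.2870 * -0.6190 = -309.0587 kJ
dG = 458.9840 + 309.0587 = 768.0427 kJ (non-spontaneous)

dG = 768.0427 kJ, non-spontaneous


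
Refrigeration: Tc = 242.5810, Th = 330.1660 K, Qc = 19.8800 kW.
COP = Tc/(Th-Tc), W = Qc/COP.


COP = 242.5810 / 87.5850 = 2.7697
W = 19.8800 / 2.7697 = 7.1778 kW

COP = 2.7697, W = 7.1778 kW


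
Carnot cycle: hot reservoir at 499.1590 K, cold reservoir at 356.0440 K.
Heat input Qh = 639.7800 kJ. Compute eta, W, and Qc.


eta = 1 - 356.0440/499.1590 = 0.2867
W = 0.2867 * 639.7800 = 183.4328 kJ
Qc = 639.7800 - 183.4328 = 456.3472 kJ

eta = 28.6712%, W = 183.4328 kJ, Qc = 456.3472 kJ


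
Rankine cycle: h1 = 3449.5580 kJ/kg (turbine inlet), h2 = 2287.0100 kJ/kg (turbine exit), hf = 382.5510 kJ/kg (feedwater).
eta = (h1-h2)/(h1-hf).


W = 1162.5480 kJ/kg
Q_in = 3067.0070 kJ/kg
eta = 0.3790 = 37.9050%

eta = 37.9050%


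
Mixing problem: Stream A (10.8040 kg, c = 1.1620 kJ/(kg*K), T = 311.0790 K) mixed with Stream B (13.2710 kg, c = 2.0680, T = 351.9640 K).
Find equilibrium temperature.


num = 13564.8136
den = 39.9987
Tf = 339.1316 K

339.1316 K


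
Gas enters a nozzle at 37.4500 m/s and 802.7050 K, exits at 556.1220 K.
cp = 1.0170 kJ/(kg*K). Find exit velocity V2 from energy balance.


dT = 246.5830 K
2*cp*1000*dT = 501549.8220
V1^2 = 1402.5025
V2 = sqrt(502952.3245) = 709.1913 m/s

709.1913 m/s


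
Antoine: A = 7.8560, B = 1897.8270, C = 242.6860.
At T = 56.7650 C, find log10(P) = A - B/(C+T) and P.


C+T = 299.4510
B/(C+T) = 6.3377
log10(P) = 7.8560 - 6.3377 = 1.5183
P = 10^1.5183 = 32.9847 mmHg

32.9847 mmHg


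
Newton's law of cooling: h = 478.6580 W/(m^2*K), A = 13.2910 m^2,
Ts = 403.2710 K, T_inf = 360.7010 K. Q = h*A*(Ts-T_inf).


dT = 42.5700 K
Q = 478.6580 * 13.2910 * 42.5700 = 270823.6769 W

270823.6769 W


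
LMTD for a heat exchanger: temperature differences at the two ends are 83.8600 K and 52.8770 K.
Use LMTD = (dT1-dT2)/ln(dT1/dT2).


dT1/dT2 = 1.5859
ln(dT1/dT2) = 0.4612
LMTD = 30.9830 / 0.4612 = 67.1820 K

67.1820 K


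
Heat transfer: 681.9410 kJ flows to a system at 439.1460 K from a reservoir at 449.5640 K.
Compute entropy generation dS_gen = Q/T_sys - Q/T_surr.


dS_sys = 681.9410/439.1460 = 1.5529 kJ/K
dS_surr = -681.9410/449.5640 = -1.5169 kJ/K
dS_gen = 1.5529 - 1.5169 = 0.0360 kJ/K (irreversible)

dS_gen = 0.0360 kJ/K, irreversible


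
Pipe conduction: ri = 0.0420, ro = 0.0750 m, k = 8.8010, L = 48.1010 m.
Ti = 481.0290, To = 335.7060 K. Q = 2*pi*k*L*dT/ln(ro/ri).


dT = 145.3230 K
ln(ro/ri) = 0.5798
Q = 2*pi*8.8010*48.1010*145.3230 / 0.5798 = 666665.9665 W

666665.9665 W


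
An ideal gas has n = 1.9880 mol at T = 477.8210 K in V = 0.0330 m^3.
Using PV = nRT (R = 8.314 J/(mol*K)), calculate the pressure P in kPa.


P = nRT/V = 1.9880 * 8.314 * 477.8210 / 0.0330
= 7897.5363 / 0.0330 = 239319.2831 Pa = 239.3193 kPa

239.3193 kPa


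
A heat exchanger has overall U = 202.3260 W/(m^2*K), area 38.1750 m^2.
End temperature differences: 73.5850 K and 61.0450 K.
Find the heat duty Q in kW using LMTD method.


LMTD = 67.1199 K
Q = 202.3260 * 38.1750 * 67.1199 = 518420.1678 W = 518.4202 kW

518.4202 kW


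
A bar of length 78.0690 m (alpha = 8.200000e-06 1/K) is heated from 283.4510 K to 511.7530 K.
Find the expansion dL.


dT = 228.3020 K
dL = 8.200000e-06 * 78.0690 * 228.3020 = 0.146151 m
L_final = 78.215151 m

dL = 0.146151 m


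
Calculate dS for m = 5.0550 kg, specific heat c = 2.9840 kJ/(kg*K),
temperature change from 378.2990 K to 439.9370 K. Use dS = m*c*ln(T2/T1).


T2/T1 = 1.1629
ln(T2/T1) = 0.1509
dS = 5.0550 * 2.9840 * 0.1509 = 2.2769 kJ/K

2.2769 kJ/K


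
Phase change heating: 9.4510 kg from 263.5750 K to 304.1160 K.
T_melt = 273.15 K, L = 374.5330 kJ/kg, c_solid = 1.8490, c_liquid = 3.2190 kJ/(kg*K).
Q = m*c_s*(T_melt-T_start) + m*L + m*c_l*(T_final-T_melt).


Q1 (sensible, solid) = 9.4510 * 1.8490 * 9.5750 = 167.3222 kJ
Q2 (latent) = 9.4510 * 374.5330 = 3539.7114 kJ
Q3 (sensible, liquid) = 9.4510 * 3.2190 * 30.9660 = 942.0715 kJ
Q_total = 4649.1050 kJ

4649.1050 kJ


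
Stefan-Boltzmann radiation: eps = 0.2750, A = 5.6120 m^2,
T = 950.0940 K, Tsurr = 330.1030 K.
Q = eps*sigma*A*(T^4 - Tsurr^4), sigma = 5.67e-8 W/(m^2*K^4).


T^4 = 8.1483e+11
Tsurr^4 = 1.1874e+10
Q = 0.2750 * 5.67e-8 * 5.6120 * 8.0295e+11 = 70262.6348 W

70262.6348 W


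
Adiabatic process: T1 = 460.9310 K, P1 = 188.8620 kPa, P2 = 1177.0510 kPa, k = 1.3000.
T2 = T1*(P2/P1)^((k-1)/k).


(k-1)/k = 0.2308
(P2/P1)^exp = 1.5254
T2 = 460.9310 * 1.5254 = 703.0996 K

703.0996 K


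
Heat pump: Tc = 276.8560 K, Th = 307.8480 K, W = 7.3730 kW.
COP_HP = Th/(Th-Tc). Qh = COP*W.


COP = 307.8480 / 30.9920 = 9.9331
Qh = 9.9331 * 7.3730 = 73.2371 kW

COP = 9.9331, Qh = 73.2371 kW


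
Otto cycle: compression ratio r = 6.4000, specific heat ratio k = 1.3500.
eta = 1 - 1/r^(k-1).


r^(k-1) = 1.9150
eta = 1 - 1/1.9150 = 0.4778 = 47.7800%

47.7800%


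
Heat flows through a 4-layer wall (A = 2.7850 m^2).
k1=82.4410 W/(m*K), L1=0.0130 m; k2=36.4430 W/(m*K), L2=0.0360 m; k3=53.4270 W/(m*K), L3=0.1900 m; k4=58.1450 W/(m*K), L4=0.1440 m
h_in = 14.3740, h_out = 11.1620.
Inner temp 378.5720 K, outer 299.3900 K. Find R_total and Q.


R_conv_in = 1/(14.3740*2.7850) = 0.0250
R_1 = 0.0130/(82.4410*2.7850) = 5.6621e-05
R_2 = 0.0360/(36.4430*2.7850) = 0.0004
R_3 = 0.1900/(53.4270*2.7850) = 0.0013
R_4 = 0.1440/(58.1450*2.7850) = 0.0009
R_conv_out = 1/(11.1620*2.7850) = 0.0322
R_total = 0.0597 K/W
Q = 79.1820 / 0.0597 = 1325.7449 W

R_total = 0.0597 K/W, Q = 1325.7449 W


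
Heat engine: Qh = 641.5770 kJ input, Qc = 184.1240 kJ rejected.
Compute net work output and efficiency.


W = 641.5770 - 184.1240 = 457.4530 kJ
eta = 457.4530 / 641.5770 = 0.7130 = 71.3013%

W = 457.4530 kJ, eta = 71.3013%


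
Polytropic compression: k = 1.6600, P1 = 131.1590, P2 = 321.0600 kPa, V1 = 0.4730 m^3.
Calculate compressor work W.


(k-1)/k = 0.3976
(P2/P1)^exp = 1.4275
W = 2.5152 * 131.1590 * 0.4730 * (1.4275 - 1) = 66.7063 kJ

66.7063 kJ


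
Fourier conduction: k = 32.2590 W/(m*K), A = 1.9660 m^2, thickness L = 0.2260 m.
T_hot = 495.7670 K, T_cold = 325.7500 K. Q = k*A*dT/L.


dT = 170.0170 K
Q = 32.2590 * 1.9660 * 170.0170 / 0.2260 = 47710.9785 W

47710.9785 W


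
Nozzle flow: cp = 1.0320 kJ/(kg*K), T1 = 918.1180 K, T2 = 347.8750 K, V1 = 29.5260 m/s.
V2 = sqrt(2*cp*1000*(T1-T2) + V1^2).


dT = 570.2430 K
2*cp*1000*dT = 1176981.5520
V1^2 = 871.7847
V2 = sqrt(1177853.3367) = 1085.2895 m/s

1085.2895 m/s


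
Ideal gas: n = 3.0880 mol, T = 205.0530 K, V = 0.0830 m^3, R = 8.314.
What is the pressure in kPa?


P = nRT/V = 3.0880 * 8.314 * 205.0530 / 0.0830
= 5264.4553 / 0.0830 = 63427.1718 Pa = 63.4272 kPa

63.4272 kPa


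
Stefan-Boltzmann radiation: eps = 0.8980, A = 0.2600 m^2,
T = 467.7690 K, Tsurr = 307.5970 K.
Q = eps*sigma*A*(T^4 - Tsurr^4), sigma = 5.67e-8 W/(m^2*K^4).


T^4 = 4.7877e+10
Tsurr^4 = 8.9522e+09
Q = 0.8980 * 5.67e-8 * 0.2600 * 3.8925e+10 = 515.2975 W

515.2975 W


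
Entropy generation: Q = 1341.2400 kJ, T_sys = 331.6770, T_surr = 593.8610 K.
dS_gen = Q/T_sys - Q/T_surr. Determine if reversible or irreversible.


dS_sys = 1341.2400/331.6770 = 4.0438 kJ/K
dS_surr = -1341.2400/593.8610 = -2.2585 kJ/K
dS_gen = 4.0438 - 2.2585 = 1.7853 kJ/K (irreversible)

dS_gen = 1.7853 kJ/K, irreversible


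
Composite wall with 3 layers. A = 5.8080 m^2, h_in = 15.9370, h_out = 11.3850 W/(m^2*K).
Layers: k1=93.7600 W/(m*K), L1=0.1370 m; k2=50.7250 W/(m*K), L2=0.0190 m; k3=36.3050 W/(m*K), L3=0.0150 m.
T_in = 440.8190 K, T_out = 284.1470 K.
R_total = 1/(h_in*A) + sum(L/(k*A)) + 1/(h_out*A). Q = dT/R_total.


R_conv_in = 1/(15.9370*5.8080) = 0.0108
R_1 = 0.1370/(93.7600*5.8080) = 0.0003
R_2 = 0.0190/(50.7250*5.8080) = 6.4492e-05
R_3 = 0.0150/(36.3050*5.8080) = 7.1137e-05
R_conv_out = 1/(11.3850*5.8080) = 0.0151
R_total = 0.0263 K/W
Q = 156.6720 / 0.0263 = 5953.9745 W

R_total = 0.0263 K/W, Q = 5953.9745 W


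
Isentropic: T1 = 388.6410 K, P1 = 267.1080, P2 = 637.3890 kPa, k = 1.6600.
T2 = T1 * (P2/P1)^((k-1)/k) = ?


(k-1)/k = 0.3976
(P2/P1)^exp = 1.4131
T2 = 388.6410 * 1.4131 = 549.1937 K

549.1937 K


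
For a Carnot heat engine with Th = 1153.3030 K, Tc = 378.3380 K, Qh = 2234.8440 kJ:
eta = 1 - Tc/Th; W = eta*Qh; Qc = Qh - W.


eta = 1 - 378.3380/1153.3030 = 0.6720
W = 0.6720 * 2234.8440 = 1501.7093 kJ
Qc = 2234.8440 - 1501.7093 = 733.1347 kJ

eta = 67.1953%, W = 1501.7093 kJ, Qc = 733.1347 kJ


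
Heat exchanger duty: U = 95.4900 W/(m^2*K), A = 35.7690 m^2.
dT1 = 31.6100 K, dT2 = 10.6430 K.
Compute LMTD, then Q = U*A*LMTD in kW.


LMTD = 19.2610 K
Q = 95.4900 * 35.7690 * 19.2610 = 65787.6201 W = 65.7876 kW

65.7876 kW


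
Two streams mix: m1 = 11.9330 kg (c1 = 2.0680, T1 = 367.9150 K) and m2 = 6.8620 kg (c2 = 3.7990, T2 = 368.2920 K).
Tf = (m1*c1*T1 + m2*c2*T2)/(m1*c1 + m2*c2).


num = 18680.1095
den = 50.7462
Tf = 368.1087 K

368.1087 K


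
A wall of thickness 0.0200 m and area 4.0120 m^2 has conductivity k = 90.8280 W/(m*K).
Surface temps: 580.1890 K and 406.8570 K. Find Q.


dT = 173.3320 K
Q = 90.8280 * 4.0120 * 173.3320 / 0.0200 = 3158125.8185 W

3158125.8185 W


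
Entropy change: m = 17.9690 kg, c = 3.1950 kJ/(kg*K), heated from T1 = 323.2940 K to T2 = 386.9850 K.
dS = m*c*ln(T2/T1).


T2/T1 = 1.1970
ln(T2/T1) = 0.1798
dS = 17.9690 * 3.1950 * 0.1798 = 10.3239 kJ/K

10.3239 kJ/K


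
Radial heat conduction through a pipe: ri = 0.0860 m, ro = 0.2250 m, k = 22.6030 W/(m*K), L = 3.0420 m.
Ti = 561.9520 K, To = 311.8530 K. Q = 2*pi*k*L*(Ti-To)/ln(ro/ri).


dT = 250.0990 K
ln(ro/ri) = 0.9618
Q = 2*pi*22.6030*3.0420*250.0990 / 0.9618 = 112344.9411 W

112344.9411 W


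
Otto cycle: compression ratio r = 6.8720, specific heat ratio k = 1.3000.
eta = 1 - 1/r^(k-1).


r^(k-1) = 1.7829
eta = 1 - 1/1.7829 = 0.4391 = 43.9113%

43.9113%


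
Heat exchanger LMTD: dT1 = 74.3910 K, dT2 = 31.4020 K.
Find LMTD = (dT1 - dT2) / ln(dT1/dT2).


dT1/dT2 = 2.3690
ln(dT1/dT2) = 0.8625
LMTD = 42.9890 / 0.8625 = 49.8444 K

49.8444 K


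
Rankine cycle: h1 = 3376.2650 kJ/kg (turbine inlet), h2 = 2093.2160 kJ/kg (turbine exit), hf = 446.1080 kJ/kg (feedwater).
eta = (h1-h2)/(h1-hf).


W = 1283.0490 kJ/kg
Q_in = 2930.1570 kJ/kg
eta = 0.4379 = 43.7877%

eta = 43.7877%


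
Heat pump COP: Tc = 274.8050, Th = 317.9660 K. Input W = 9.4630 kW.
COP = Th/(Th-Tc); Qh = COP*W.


COP = 317.9660 / 43.1610 = 7.3670
Qh = 7.3670 * 9.4630 = 69.7137 kW

COP = 7.3670, Qh = 69.7137 kW


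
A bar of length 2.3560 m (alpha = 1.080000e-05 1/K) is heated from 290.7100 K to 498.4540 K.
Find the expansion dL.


dT = 207.7440 K
dL = 1.080000e-05 * 2.3560 * 207.7440 = 0.005286 m
L_final = 2.361286 m

dL = 0.005286 m


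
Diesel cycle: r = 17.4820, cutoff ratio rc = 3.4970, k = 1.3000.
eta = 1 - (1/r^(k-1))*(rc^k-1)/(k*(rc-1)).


r^(k-1) = 2.3593
rc^k = 5.0910
eta = 0.4658 = 46.5815%

46.5815%


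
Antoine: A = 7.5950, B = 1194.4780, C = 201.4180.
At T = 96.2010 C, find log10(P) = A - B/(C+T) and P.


C+T = 297.6190
B/(C+T) = 4.0134
log10(P) = 7.5950 - 4.0134 = 3.5816
P = 10^3.5816 = 3815.5160 mmHg

3815.5160 mmHg


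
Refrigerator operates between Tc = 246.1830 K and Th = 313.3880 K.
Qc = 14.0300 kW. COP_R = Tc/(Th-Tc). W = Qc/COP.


COP = 246.1830 / 67.2050 = 3.6632
W = 14.0300 / 3.6632 = 3.8300 kW

COP = 3.6632, W = 3.8300 kW


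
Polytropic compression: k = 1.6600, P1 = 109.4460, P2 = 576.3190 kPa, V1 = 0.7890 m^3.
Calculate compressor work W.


(k-1)/k = 0.3976
(P2/P1)^exp = 1.9357
W = 2.5152 * 109.4460 * 0.7890 * (1.9357 - 1) = 203.2337 kJ

203.2337 kJ


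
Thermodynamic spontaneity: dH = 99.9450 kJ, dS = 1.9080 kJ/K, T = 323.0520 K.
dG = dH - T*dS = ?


T*dS = 323.0520 * 1.9080 = 616.3832 kJ
dG = 99.9450 - 616.3832 = -516.4382 kJ (spontaneous)

dG = -516.4382 kJ, spontaneous


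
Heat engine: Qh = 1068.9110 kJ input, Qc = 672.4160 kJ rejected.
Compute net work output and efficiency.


W = 1068.9110 - 672.4160 = 396.4950 kJ
eta = 396.4950 / 1068.9110 = 0.3709 = 37.0934%

W = 396.4950 kJ, eta = 37.0934%


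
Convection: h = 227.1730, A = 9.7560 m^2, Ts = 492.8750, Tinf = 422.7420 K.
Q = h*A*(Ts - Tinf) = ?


dT = 70.1330 K
Q = 227.1730 * 9.7560 * 70.1330 = 155435.7530 W

155435.7530 W


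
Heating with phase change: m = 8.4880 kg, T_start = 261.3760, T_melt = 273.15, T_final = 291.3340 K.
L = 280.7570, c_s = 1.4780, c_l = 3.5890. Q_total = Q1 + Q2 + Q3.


Q1 (sensible, solid) = 8.4880 * 1.4780 * 11.7740 = 147.7079 kJ
Q2 (latent) = 8.4880 * 280.7570 = 2383.0654 kJ
Q3 (sensible, liquid) = 8.4880 * 3.5890 * 18.1840 = 553.9470 kJ
Q_total = 3084.7204 kJ

3084.7204 kJ


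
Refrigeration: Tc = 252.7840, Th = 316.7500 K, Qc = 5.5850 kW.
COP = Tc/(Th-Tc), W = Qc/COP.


COP = 252.7840 / 63.9660 = 3.9518
W = 5.5850 / 3.9518 = 1.4133 kW

COP = 3.9518, W = 1.4133 kW


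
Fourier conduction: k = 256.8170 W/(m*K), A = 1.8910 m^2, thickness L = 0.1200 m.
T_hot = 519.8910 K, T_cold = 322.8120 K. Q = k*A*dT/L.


dT = 197.0790 K
Q = 256.8170 * 1.8910 * 197.0790 / 0.1200 = 797580.2683 W

797580.2683 W


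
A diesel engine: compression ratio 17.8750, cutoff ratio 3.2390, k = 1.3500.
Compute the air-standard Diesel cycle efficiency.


r^(k-1) = 2.7434
rc^k = 4.8871
eta = 0.5312 = 53.1234%

53.1234%


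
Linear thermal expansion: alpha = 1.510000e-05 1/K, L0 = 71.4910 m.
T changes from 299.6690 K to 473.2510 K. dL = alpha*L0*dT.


dT = 173.5820 K
dL = 1.510000e-05 * 71.4910 * 173.5820 = 0.187384 m
L_final = 71.678384 m

dL = 0.187384 m


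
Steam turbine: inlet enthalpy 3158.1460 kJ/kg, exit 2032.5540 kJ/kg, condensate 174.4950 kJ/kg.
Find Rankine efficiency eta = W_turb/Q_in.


W = 1125.5920 kJ/kg
Q_in = 2983.6510 kJ/kg
eta = 0.3773 = 37.7253%

eta = 37.7253%


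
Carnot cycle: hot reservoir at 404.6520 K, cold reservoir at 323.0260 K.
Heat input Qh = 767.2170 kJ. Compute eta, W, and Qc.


eta = 1 - 323.0260/404.6520 = 0.2017
W = 0.2017 * 767.2170 = 154.7623 kJ
Qc = 767.2170 - 154.7623 = 612.4547 kJ

eta = 20.1719%, W = 154.7623 kJ, Qc = 612.4547 kJ


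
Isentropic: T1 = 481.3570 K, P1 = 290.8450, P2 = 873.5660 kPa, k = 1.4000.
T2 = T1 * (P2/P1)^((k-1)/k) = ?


(k-1)/k = 0.2857
(P2/P1)^exp = 1.3692
T2 = 481.3570 * 1.3692 = 659.0740 K

659.0740 K


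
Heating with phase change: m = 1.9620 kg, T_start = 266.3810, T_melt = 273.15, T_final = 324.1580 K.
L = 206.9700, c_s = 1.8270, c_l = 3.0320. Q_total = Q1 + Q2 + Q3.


Q1 (sensible, solid) = 1.9620 * 1.8270 * 6.7690 = 24.2640 kJ
Q2 (latent) = 1.9620 * 206.9700 = 406.0751 kJ
Q3 (sensible, liquid) = 1.9620 * 3.0320 * 51.0080 = 303.4356 kJ
Q_total = 733.7747 kJ

733.7747 kJ


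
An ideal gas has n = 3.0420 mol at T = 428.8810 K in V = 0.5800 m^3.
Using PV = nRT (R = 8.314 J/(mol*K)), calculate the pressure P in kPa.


P = nRT/V = 3.0420 * 8.314 * 428.8810 / 0.5800
= 10846.9100 / 0.5800 = 18701.5690 Pa = 18.7016 kPa

18.7016 kPa


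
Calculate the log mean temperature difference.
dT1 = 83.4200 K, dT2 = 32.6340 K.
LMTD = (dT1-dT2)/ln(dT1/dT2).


dT1/dT2 = 2.5562
ln(dT1/dT2) = 0.9385
LMTD = 50.7860 / 0.9385 = 54.1121 K

54.1121 K


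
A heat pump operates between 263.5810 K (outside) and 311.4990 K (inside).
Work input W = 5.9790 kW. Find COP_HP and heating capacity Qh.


COP = 311.4990 / 47.9180 = 6.5007
Qh = 6.5007 * 5.9790 = 38.8675 kW

COP = 6.5007, Qh = 38.8675 kW


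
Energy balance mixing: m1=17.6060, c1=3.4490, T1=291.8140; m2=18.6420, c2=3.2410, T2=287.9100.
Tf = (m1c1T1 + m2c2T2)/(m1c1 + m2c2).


num = 35115.0032
den = 121.1418
Tf = 289.8669 K

289.8669 K


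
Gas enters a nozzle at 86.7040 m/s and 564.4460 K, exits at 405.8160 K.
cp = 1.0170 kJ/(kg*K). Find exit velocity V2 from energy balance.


dT = 158.6300 K
2*cp*1000*dT = 322653.4200
V1^2 = 7517.5836
V2 = sqrt(330171.0036) = 574.6051 m/s

574.6051 m/s


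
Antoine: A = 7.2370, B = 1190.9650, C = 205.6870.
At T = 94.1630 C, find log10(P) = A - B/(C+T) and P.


C+T = 299.8500
B/(C+T) = 3.9719
log10(P) = 7.2370 - 3.9719 = 3.2651
P = 10^3.2651 = 1841.3262 mmHg

1841.3262 mmHg


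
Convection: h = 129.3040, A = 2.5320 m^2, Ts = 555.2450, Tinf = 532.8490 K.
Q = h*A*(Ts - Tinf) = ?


dT = 22.3960 K
Q = 129.3040 * 2.5320 * 22.3960 = 7332.3995 W

7332.3995 W


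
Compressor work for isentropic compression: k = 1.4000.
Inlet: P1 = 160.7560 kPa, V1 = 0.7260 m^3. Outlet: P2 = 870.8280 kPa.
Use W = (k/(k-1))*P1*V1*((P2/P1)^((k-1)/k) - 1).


(k-1)/k = 0.2857
(P2/P1)^exp = 1.6205
W = 3.5000 * 160.7560 * 0.7260 * (1.6205 - 1) = 253.4597 kJ

253.4597 kJ


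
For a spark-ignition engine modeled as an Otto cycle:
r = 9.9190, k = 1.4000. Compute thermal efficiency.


r^(k-1) = 2.5037
eta = 1 - 1/2.5037 = 0.6006 = 60.0596%

60.0596%


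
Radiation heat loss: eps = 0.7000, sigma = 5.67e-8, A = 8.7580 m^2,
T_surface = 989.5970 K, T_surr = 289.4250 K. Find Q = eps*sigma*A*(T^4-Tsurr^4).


T^4 = 9.5903e+11
Tsurr^4 = 7.0169e+09
Q = 0.7000 * 5.67e-8 * 8.7580 * 9.5202e+11 = 330925.5271 W

330925.5271 W


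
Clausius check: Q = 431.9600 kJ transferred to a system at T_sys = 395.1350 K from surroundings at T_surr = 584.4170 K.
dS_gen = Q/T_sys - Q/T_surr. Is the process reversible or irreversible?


dS_sys = 431.9600/395.1350 = 1.0932 kJ/K
dS_surr = -431.9600/584.4170 = -0.7391 kJ/K
dS_gen = 1.0932 - 0.7391 = 0.3541 kJ/K (irreversible)

dS_gen = 0.3541 kJ/K, irreversible


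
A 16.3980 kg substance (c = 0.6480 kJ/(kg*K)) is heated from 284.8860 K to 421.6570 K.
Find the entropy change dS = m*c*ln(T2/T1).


T2/T1 = 1.4801
ln(T2/T1) = 0.3921
dS = 16.3980 * 0.6480 * 0.3921 = 4.1664 kJ/K

4.1664 kJ/K


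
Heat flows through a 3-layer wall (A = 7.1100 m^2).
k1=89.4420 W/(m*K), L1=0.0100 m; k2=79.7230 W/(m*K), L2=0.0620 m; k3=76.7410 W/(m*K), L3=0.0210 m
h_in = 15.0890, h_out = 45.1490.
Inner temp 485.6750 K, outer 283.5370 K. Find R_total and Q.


R_conv_in = 1/(15.0890*7.1100) = 0.0093
R_1 = 0.0100/(89.4420*7.1100) = 1.5725e-05
R_2 = 0.0620/(79.7230*7.1100) = 0.0001
R_3 = 0.0210/(76.7410*7.1100) = 3.8488e-05
R_conv_out = 1/(45.1490*7.1100) = 0.0031
R_total = 0.0126 K/W
Q = 202.1380 / 0.0126 = 16042.7926 W

R_total = 0.0126 K/W, Q = 16042.7926 W


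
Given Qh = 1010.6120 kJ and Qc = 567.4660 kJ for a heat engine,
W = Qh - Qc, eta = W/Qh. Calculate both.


W = 1010.6120 - 567.4660 = 443.1460 kJ
eta = 443.1460 / 1010.6120 = 0.4385 = 43.8493%

W = 443.1460 kJ, eta = 43.8493%


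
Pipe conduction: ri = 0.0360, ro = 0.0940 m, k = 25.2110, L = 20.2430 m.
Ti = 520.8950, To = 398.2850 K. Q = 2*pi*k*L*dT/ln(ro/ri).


dT = 122.6100 K
ln(ro/ri) = 0.9598
Q = 2*pi*25.2110*20.2430*122.6100 / 0.9598 = 409638.6188 W

409638.6188 W


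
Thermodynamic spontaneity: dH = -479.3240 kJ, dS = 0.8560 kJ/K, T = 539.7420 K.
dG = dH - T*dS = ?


T*dS = 539.7420 * 0.8560 = 462.0192 kJ
dG = -479.3240 - 462.0192 = -941.3432 kJ (spontaneous)

dG = -941.3432 kJ, spontaneous


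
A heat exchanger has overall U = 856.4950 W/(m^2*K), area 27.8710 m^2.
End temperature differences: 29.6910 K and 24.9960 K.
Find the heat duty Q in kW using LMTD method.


LMTD = 27.2762 K
Q = 856.4950 * 27.8710 * 27.2762 = 651120.0366 W = 651.1200 kW

651.1200 kW


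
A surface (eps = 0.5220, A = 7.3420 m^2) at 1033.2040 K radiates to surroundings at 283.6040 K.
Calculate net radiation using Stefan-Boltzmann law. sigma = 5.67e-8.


T^4 = 1.1396e+12
Tsurr^4 = 6.4692e+09
Q = 0.5220 * 5.67e-8 * 7.3420 * 1.1331e+12 = 246229.3517 W

246229.3517 W


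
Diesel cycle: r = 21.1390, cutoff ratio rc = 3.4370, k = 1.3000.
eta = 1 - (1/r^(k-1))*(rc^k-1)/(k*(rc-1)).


r^(k-1) = 2.4976
rc^k = 4.9778
eta = 0.4973 = 49.7294%

49.7294%


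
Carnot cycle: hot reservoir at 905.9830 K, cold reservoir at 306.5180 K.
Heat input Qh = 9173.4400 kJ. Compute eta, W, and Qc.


eta = 1 - 306.5180/905.9830 = 0.6617
W = 0.6617 * 9173.4400 = 6069.8227 kJ
Qc = 9173.4400 - 6069.8227 = 3103.6173 kJ

eta = 66.1674%, W = 6069.8227 kJ, Qc = 3103.6173 kJ


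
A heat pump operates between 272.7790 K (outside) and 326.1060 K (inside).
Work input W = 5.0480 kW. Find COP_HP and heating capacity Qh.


COP = 326.1060 / 53.3270 = 6.1152
Qh = 6.1152 * 5.0480 = 30.8696 kW

COP = 6.1152, Qh = 30.8696 kW


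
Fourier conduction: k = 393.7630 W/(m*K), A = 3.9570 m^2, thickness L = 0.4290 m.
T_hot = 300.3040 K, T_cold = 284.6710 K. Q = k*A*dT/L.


dT = 15.6330 K
Q = 393.7630 * 3.9570 * 15.6330 / 0.4290 = 56778.7714 W

56778.7714 W


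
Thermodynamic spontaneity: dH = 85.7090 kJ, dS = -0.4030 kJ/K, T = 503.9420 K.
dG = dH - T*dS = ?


T*dS = 503.9420 * -0.4030 = -203.0886 kJ
dG = 85.7090 + 203.0886 = 288.7976 kJ (non-spontaneous)

dG = 288.7976 kJ, non-spontaneous


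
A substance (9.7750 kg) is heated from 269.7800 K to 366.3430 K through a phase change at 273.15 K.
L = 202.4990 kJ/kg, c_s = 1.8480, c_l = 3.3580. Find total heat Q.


Q1 (sensible, solid) = 9.7750 * 1.8480 * 3.3700 = 60.8764 kJ
Q2 (latent) = 9.7750 * 202.4990 = 1979.4277 kJ
Q3 (sensible, liquid) = 9.7750 * 3.3580 * 93.1930 = 3059.0090 kJ
Q_total = 5099.3130 kJ

5099.3130 kJ


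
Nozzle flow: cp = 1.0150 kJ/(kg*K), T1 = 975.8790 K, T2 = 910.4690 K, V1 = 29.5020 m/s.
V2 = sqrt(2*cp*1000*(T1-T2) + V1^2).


dT = 65.4100 K
2*cp*1000*dT = 132782.3000
V1^2 = 870.3680
V2 = sqrt(133652.6680) = 365.5854 m/s

365.5854 m/s


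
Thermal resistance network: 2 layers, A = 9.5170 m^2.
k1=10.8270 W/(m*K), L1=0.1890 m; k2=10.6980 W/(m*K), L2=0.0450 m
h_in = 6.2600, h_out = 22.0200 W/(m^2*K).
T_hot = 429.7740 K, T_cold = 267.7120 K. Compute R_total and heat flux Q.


R_conv_in = 1/(6.2600*9.5170) = 0.0168
R_1 = 0.1890/(10.8270*9.5170) = 0.0018
R_2 = 0.0450/(10.6980*9.5170) = 0.0004
R_conv_out = 1/(22.0200*9.5170) = 0.0048
R_total = 0.0238 K/W
Q = 162.0620 / 0.0238 = 6799.8465 W

R_total = 0.0238 K/W, Q = 6799.8465 W


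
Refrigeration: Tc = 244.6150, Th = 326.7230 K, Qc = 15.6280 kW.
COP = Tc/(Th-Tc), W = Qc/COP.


COP = 244.6150 / 82.1080 = 2.9792
W = 15.6280 / 2.9792 = 5.2457 kW

COP = 2.9792, W = 5.2457 kW


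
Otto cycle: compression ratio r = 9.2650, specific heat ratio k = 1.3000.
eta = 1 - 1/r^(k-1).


r^(k-1) = 1.9501
eta = 1 - 1/1.9501 = 0.4872 = 48.7202%

48.7202%


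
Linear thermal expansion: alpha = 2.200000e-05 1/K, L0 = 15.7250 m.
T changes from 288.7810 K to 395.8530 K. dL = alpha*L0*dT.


dT = 107.0720 K
dL = 2.200000e-05 * 15.7250 * 107.0720 = 0.037042 m
L_final = 15.762042 m

dL = 0.037042 m


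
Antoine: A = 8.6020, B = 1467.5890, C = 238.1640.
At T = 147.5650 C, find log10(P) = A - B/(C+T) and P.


C+T = 385.7290
B/(C+T) = 3.8047
log10(P) = 8.6020 - 3.8047 = 4.7973
P = 10^4.7973 = 62702.4878 mmHg

62702.4878 mmHg


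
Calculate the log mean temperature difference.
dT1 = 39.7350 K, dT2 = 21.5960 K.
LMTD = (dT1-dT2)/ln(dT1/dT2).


dT1/dT2 = 1.8399
ln(dT1/dT2) = 0.6097
LMTD = 18.1390 / 0.6097 = 29.7495 K

29.7495 K


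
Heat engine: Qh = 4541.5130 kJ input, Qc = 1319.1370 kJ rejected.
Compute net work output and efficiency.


W = 4541.5130 - 1319.1370 = 3222.3760 kJ
eta = 3222.3760 / 4541.5130 = 0.7095 = 70.9538%

W = 3222.3760 kJ, eta = 70.9538%


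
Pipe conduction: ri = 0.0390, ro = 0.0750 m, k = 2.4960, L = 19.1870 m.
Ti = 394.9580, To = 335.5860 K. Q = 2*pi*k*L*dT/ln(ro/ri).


dT = 59.3720 K
ln(ro/ri) = 0.6539
Q = 2*pi*2.4960*19.1870*59.3720 / 0.6539 = 27320.2260 W

27320.2260 W


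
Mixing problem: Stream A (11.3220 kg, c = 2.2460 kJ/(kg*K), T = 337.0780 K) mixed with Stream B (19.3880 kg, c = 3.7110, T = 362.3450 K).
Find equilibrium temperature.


num = 34641.9405
den = 97.3781
Tf = 355.7468 K

355.7468 K


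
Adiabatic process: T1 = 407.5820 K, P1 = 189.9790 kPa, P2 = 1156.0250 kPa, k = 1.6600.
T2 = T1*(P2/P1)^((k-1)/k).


(k-1)/k = 0.3976
(P2/P1)^exp = 2.0503
T2 = 407.5820 * 2.0503 = 835.6605 K

835.6605 K


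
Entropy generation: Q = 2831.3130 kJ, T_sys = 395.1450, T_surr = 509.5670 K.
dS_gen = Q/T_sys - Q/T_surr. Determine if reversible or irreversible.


dS_sys = 2831.3130/395.1450 = 7.1653 kJ/K
dS_surr = -2831.3130/509.5670 = -5.5563 kJ/K
dS_gen = 7.1653 - 5.5563 = 1.6089 kJ/K (irreversible)

dS_gen = 1.6089 kJ/K, irreversible


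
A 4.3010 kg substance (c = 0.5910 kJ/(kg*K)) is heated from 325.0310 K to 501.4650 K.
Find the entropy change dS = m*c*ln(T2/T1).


T2/T1 = 1.5428
ln(T2/T1) = 0.4336
dS = 4.3010 * 0.5910 * 0.4336 = 1.1022 kJ/K

1.1022 kJ/K


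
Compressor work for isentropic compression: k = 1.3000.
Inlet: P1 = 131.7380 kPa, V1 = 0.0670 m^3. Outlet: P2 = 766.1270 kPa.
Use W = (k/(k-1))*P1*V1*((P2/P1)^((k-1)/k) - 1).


(k-1)/k = 0.2308
(P2/P1)^exp = 1.5012
W = 4.3333 * 131.7380 * 0.0670 * (1.5012 - 1) = 19.1706 kJ

19.1706 kJ


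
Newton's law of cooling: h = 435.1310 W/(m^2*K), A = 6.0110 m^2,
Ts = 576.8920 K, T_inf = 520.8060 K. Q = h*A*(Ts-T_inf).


dT = 56.0860 K
Q = 435.1310 * 6.0110 * 56.0860 = 146696.9959 W

146696.9959 W


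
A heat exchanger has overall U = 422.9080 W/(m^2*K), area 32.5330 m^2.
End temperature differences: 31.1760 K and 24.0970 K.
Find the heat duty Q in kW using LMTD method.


LMTD = 27.4847 K
Q = 422.9080 * 32.5330 * 27.4847 = 378147.6957 W = 378.1477 kW

378.1477 kW


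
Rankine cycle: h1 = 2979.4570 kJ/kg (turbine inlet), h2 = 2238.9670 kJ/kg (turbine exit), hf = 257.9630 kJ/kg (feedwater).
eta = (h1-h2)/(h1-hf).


W = 740.4900 kJ/kg
Q_in = 2721.4940 kJ/kg
eta = 0.2721 = 27.2090%

eta = 27.2090%


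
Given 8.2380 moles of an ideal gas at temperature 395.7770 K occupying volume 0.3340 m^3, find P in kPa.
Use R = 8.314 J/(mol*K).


P = nRT/V = 8.2380 * 8.314 * 395.7770 / 0.3340
= 27107.0564 / 0.3340 = 81158.8516 Pa = 81.1589 kPa

81.1589 kPa


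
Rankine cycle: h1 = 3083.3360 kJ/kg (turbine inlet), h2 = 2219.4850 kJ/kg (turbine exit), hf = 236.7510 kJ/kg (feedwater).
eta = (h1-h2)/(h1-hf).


W = 863.8510 kJ/kg
Q_in = 2846.5850 kJ/kg
eta = 0.3035 = 30.3469%

eta = 30.3469%


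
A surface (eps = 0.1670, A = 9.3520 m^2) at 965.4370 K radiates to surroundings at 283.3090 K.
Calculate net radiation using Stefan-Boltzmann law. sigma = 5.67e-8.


T^4 = 8.6875e+11
Tsurr^4 = 6.4423e+09
Q = 0.1670 * 5.67e-8 * 9.3520 * 8.6231e+11 = 76360.2310 W

76360.2310 W


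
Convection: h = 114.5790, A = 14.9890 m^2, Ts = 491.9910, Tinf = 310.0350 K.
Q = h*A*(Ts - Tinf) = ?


dT = 181.9560 K
Q = 114.5790 * 14.9890 * 181.9560 = 312495.7162 W

312495.7162 W


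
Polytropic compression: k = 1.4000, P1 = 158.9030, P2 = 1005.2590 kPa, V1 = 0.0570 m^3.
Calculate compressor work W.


(k-1)/k = 0.2857
(P2/P1)^exp = 1.6939
W = 3.5000 * 158.9030 * 0.0570 * (1.6939 - 1) = 21.9988 kJ

21.9988 kJ


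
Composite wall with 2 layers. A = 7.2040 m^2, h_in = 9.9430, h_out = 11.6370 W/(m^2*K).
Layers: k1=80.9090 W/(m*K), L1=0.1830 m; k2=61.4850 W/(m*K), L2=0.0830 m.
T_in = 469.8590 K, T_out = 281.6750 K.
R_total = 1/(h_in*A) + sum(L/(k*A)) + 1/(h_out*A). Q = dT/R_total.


R_conv_in = 1/(9.9430*7.2040) = 0.0140
R_1 = 0.1830/(80.9090*7.2040) = 0.0003
R_2 = 0.0830/(61.4850*7.2040) = 0.0002
R_conv_out = 1/(11.6370*7.2040) = 0.0119
R_total = 0.0264 K/W
Q = 188.1840 / 0.0264 = 7130.7242 W

R_total = 0.0264 K/W, Q = 7130.7242 W


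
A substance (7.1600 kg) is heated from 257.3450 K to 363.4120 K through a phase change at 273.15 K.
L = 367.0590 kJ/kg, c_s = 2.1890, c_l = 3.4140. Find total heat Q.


Q1 (sensible, solid) = 7.1600 * 2.1890 * 15.8050 = 247.7156 kJ
Q2 (latent) = 7.1600 * 367.0590 = 2628.1424 kJ
Q3 (sensible, liquid) = 7.1600 * 3.4140 * 90.2620 = 2206.3860 kJ
Q_total = 5082.2440 kJ

5082.2440 kJ


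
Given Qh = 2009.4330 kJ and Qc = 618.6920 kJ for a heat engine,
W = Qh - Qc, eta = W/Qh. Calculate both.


W = 2009.4330 - 618.6920 = 1390.7410 kJ
eta = 1390.7410 / 2009.4330 = 0.6921 = 69.2106%

W = 1390.7410 kJ, eta = 69.2106%


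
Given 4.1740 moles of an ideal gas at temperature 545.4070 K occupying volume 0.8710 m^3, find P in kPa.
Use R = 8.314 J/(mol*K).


P = nRT/V = 4.1740 * 8.314 * 545.4070 / 0.8710
= 18927.0606 / 0.8710 = 21730.2647 Pa = 21.7303 kPa

21.7303 kPa


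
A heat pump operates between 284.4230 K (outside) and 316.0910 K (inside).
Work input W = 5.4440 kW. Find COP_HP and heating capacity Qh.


COP = 316.0910 / 31.6680 = 9.9814
Qh = 9.9814 * 5.4440 = 54.3387 kW

COP = 9.9814, Qh = 54.3387 kW


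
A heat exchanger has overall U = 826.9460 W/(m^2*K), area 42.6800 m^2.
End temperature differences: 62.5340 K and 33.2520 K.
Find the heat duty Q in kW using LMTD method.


LMTD = 46.3620 K
Q = 826.9460 * 42.6800 * 46.3620 = 1636301.3003 W = 1636.3013 kW

1636.3013 kW


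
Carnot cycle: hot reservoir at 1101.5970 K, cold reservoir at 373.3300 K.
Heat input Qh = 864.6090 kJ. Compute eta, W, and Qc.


eta = 1 - 373.3300/1101.5970 = 0.6611
W = 0.6611 * 864.6090 = 571.5940 kJ
Qc = 864.6090 - 571.5940 = 293.0150 kJ

eta = 66.1101%, W = 571.5940 kJ, Qc = 293.0150 kJ
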